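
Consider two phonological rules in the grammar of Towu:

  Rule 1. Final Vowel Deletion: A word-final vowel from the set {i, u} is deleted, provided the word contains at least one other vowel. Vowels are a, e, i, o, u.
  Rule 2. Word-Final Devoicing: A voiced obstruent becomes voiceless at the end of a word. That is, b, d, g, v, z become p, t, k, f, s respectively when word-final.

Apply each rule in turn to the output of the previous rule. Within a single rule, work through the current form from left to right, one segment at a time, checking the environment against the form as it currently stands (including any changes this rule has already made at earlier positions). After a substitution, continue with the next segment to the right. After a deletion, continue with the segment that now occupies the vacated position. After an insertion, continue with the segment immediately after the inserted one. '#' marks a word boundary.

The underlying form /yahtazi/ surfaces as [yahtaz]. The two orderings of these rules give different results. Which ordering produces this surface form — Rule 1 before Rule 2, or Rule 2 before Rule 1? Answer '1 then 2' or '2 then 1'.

2 then 1

Order 1 then 2:
  1 Final Vowel Deletion: [yahtazi] → [yahtaz]
  2 Word-Final Devoicing: [yahtaz] → [yahtas]
  result: [yahtas]
Order 2 then 1:
  2 Word-Final Devoicing: no change — [yahtazi]
  1 Final Vowel Deletion: [yahtazi] → [yahtaz]
  result: [yahtaz]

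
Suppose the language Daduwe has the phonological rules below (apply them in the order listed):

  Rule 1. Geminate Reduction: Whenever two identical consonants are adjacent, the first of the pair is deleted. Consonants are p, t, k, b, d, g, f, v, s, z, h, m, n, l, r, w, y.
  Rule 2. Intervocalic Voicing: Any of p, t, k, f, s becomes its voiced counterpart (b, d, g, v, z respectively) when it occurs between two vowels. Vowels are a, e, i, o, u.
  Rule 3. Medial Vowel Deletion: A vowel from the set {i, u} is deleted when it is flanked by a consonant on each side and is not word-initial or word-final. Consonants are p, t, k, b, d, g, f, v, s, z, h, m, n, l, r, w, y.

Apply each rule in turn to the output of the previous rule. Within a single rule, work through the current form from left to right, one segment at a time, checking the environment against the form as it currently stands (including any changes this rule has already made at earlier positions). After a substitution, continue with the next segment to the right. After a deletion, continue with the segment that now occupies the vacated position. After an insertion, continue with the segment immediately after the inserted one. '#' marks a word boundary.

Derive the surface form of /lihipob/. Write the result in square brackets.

Rule 1 Geminate Reduction: no change — [lihipob]
Rule 2 Intervocalic Voicing: [lihipob] → [lihibob]
Rule 3 Medial Vowel Deletion: [lihibob] → [lhbob]

[lhbob]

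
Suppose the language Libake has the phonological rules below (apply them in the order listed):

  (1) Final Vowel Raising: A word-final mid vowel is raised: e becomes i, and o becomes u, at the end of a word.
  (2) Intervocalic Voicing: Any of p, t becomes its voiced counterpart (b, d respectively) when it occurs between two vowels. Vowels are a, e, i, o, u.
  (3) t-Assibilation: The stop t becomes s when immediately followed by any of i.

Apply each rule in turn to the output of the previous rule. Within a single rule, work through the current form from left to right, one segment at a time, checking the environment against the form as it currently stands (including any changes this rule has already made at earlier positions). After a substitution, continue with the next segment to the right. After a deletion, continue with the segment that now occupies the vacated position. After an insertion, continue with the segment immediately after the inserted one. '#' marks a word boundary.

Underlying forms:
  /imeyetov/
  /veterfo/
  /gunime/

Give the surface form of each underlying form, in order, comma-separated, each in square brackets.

/imeyetov/:
  (1) Final Vowel Raising: no change — [imeyetov]
  (2) Intervocalic Voicing: [imeyetov] → [imeyedov]
  (3) t-Assibilation: no change — [imeyedov]
/veterfo/:
  (1) Final Vowel Raising: [veterfo] → [veterfu]
  (2) Intervocalic Voicing: [veterfu] → [vederfu]
  (3) t-Assibilation: no change — [vederfu]
/gunime/:
  (1) Final Vowel Raising: [gunime] → [gunimi]
  (2) Intervocalic Voicing: no change — [gunimi]
  (3) t-Assibilation: no change — [gunimi]

[imeyedov], [vederfu], [gunimi]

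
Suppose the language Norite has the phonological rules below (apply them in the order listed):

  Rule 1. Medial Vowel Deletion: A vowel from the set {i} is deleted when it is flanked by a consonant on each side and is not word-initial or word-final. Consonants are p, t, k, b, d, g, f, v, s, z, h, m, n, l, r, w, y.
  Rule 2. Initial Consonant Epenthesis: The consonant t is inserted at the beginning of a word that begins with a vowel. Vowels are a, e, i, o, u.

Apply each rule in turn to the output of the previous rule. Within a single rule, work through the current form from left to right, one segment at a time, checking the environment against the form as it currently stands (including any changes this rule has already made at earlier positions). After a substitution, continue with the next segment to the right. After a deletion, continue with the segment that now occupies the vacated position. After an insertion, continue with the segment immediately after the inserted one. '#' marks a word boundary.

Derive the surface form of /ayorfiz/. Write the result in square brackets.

[tayorfz]

Rule 1 Medial Vowel Deletion: [ayorfiz] → [ayorfz]
Rule 2 Initial Consonant Epenthesis: [ayorfz] → [tayorfz]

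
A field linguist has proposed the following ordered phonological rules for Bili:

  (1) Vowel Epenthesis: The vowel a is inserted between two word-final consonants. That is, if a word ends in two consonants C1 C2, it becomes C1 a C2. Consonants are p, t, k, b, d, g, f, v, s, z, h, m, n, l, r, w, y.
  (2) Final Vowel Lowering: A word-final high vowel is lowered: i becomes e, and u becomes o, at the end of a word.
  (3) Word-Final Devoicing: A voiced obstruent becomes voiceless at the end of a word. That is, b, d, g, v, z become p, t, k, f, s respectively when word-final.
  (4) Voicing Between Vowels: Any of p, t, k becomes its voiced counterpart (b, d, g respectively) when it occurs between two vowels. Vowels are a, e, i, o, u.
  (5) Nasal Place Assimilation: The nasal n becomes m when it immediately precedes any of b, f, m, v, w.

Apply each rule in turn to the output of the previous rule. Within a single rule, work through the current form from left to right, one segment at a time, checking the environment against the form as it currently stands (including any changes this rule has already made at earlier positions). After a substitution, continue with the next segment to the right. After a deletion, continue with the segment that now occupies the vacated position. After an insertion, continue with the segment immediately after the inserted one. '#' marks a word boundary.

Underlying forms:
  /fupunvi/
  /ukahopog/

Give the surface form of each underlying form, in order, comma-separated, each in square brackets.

/fupunvi/:
  (1) Vowel Epenthesis: no change — [fupunvi]
  (2) Final Vowel Lowering: [fupunvi] → [fupunve]
  (3) Word-Final Devoicing: no change — [fupunve]
  (4) Voicing Between Vowels: [fupunve] → [fubunve]
  (5) Nasal Place Assimilation: [fubunve] → [fubumve]
/ukahopog/:
  (1) Vowel Epenthesis: no change — [ukahopog]
  (2) Final Vowel Lowering: no change — [ukahopog]
  (3) Word-Final Devoicing: [ukahopog] → [ukahopok]
  (4) Voicing Between Vowels: [ukahopok] → [ugahobok]
  (5) Nasal Place Assimilation: no change — [ugahobok]

[fubumve], [ugahobok]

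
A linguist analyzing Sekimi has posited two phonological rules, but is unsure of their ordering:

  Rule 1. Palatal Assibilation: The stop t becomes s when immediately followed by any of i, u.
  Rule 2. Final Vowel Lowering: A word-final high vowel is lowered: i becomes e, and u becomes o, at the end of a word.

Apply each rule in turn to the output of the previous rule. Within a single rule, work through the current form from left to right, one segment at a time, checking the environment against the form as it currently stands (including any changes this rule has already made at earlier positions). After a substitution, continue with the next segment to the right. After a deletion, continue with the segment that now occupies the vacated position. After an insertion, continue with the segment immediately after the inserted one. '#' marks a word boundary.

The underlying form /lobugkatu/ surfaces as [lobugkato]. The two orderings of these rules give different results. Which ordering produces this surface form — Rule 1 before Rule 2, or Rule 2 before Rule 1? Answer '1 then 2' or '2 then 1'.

Order 1 then 2:
  1 Palatal Assibilation: [lobugkatu] → [lobugkasu]
  2 Final Vowel Lowering: [lobugkasu] → [lobugkaso]
  result: [lobugkaso]
Order 2 then 1:
  2 Final Vowel Lowering: [lobugkatu] → [lobugkato]
  1 Palatal Assibilation: no change — [lobugkato]
  result: [lobugkato]

2 then 1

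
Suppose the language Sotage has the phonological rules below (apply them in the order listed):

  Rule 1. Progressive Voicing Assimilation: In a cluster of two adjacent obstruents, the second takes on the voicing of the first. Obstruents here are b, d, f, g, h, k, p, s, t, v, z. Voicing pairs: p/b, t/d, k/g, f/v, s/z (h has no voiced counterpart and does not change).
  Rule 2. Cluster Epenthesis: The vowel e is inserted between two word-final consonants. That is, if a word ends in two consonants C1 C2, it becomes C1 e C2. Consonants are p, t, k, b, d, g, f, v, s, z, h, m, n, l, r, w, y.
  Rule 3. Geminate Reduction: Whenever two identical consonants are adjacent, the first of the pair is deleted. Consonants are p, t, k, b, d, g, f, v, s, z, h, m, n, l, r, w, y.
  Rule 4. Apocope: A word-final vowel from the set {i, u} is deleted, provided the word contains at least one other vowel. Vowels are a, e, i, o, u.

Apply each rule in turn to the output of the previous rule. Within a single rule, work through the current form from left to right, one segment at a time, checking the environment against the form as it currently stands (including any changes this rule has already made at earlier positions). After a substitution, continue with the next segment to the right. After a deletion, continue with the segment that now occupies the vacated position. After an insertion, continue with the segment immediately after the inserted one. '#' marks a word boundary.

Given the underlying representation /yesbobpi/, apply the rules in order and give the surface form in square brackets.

[yespob]

Rule 1 Progressive Voicing Assimilation: [yesbobpi] → [yespobbi]
Rule 2 Cluster Epenthesis: no change — [yespobbi]
Rule 3 Geminate Reduction: [yespobbi] → [yespobi]
Rule 4 Apocope: [yespobi] → [yespob]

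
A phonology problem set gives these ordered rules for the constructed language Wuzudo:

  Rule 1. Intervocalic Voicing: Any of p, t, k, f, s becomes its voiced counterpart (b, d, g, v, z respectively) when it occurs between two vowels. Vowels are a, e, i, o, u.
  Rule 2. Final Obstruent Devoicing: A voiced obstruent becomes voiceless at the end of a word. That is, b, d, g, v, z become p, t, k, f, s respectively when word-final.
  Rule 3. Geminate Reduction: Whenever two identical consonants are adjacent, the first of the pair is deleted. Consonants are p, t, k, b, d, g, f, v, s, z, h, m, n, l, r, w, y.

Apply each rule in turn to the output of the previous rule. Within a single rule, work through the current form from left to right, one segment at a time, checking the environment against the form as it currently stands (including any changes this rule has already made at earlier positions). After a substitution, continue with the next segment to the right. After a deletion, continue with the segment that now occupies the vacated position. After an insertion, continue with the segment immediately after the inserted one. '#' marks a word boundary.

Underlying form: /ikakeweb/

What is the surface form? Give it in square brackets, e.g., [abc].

Rule 1 Intervocalic Voicing: [ikakeweb] → [igageweb]
Rule 2 Final Obstruent Devoicing: [igageweb] → [igagewep]
Rule 3 Geminate Reduction: no change — [igagewep]

[igagewep]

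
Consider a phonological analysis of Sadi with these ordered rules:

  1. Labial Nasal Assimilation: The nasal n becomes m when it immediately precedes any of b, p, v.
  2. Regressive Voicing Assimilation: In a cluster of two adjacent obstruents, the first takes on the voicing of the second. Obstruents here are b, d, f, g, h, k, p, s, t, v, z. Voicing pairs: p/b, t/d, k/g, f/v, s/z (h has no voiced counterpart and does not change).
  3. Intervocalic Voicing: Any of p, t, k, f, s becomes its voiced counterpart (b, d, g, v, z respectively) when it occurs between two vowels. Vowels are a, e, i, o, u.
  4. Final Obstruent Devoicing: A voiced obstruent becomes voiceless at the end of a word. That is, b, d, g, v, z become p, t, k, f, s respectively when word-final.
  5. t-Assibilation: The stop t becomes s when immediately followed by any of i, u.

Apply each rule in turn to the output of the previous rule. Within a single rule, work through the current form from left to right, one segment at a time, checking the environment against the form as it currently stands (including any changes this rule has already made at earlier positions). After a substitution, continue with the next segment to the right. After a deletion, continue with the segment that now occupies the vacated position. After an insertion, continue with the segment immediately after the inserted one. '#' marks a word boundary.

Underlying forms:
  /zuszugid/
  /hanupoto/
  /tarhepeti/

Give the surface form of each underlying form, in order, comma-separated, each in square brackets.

[zuzzugit], [hanubodo], [tarhebedi]

/zuszugid/:
  1 Labial Nasal Assimilation: no change — [zuszugid]
  2 Regressive Voicing Assimilation: [zuszugid] → [zuzzugid]
  3 Intervocalic Voicing: no change — [zuzzugid]
  4 Final Obstruent Devoicing: [zuzzugid] → [zuzzugit]
  5 t-Assibilation: no change — [zuzzugit]
/hanupoto/:
  1 Labial Nasal Assimilation: no change — [hanupoto]
  2 Regressive Voicing Assimilation: no change — [hanupoto]
  3 Intervocalic Voicing: [hanupoto] → [hanubodo]
  4 Final Obstruent Devoicing: no change — [hanubodo]
  5 t-Assibilation: no change — [hanubodo]
/tarhepeti/:
  1 Labial Nasal Assimilation: no change — [tarhepeti]
  2 Regressive Voicing Assimilation: no change — [tarhepeti]
  3 Intervocalic Voicing: [tarhepeti] → [tarhebedi]
  4 Final Obstruent Devoicing: no change — [tarhebedi]
  5 t-Assibilation: no change — [tarhebedi]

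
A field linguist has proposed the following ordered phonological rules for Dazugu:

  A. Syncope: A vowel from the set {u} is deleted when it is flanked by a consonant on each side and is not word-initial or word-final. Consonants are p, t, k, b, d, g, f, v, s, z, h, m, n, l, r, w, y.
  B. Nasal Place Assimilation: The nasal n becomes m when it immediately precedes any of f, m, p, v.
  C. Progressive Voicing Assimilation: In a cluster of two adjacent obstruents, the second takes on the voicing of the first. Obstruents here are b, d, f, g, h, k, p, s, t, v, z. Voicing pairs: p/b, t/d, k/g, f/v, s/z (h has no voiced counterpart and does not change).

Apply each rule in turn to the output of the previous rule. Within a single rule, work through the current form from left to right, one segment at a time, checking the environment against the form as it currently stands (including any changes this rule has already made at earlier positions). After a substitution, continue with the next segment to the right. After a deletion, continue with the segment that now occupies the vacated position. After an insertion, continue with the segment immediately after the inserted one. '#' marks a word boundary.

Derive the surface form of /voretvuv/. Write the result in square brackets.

A Syncope: [voretvuv] → [voretvv]
B Nasal Place Assimilation: no change — [voretvv]
C Progressive Voicing Assimilation: [voretvv] → [voretff]

[voretff]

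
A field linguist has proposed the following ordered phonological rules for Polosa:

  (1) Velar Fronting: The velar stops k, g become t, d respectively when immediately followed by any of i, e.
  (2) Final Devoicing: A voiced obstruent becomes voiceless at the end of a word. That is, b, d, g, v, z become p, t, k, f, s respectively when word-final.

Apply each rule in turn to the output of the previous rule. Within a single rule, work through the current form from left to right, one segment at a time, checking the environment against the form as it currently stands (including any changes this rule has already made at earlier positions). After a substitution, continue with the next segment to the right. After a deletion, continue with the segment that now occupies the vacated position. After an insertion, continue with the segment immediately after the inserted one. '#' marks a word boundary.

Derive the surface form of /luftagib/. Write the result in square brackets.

(1) Velar Fronting: [luftagib] → [luftadib]
(2) Final Devoicing: [luftadib] → [luftadip]

[luftadip]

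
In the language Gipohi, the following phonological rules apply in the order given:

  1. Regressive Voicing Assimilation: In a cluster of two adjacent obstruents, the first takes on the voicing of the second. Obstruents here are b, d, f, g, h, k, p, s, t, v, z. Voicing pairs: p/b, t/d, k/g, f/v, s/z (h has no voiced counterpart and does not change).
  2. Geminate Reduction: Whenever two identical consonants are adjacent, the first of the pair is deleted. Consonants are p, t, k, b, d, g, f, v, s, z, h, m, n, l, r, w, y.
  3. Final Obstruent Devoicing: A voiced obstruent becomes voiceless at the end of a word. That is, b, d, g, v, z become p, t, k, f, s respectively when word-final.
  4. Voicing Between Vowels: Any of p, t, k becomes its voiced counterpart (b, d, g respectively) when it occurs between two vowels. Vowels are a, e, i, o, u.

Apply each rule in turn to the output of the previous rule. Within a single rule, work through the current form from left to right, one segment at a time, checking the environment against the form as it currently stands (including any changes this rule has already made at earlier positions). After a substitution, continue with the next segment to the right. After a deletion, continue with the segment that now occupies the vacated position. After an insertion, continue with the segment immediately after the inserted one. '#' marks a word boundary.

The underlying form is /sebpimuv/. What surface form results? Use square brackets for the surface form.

[sebimuf]

1 Regressive Voicing Assimilation: [sebpimuv] → [seppimuv]
2 Geminate Reduction: [seppimuv] → [sepimuv]
3 Final Obstruent Devoicing: [sepimuv] → [sepimuf]
4 Voicing Between Vowels: [sepimuf] → [sebimuf]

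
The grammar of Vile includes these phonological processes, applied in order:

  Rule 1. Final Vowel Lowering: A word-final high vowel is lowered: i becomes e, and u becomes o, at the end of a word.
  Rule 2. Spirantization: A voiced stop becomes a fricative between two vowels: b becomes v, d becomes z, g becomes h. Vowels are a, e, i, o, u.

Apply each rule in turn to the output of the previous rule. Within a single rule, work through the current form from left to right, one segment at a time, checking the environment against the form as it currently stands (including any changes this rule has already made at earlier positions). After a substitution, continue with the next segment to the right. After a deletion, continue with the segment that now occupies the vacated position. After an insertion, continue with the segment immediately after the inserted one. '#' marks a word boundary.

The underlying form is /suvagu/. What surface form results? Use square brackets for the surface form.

Rule 1 Final Vowel Lowering: [suvagu] → [suvago]
Rule 2 Spirantization: [suvago] → [suvaho]

[suvaho]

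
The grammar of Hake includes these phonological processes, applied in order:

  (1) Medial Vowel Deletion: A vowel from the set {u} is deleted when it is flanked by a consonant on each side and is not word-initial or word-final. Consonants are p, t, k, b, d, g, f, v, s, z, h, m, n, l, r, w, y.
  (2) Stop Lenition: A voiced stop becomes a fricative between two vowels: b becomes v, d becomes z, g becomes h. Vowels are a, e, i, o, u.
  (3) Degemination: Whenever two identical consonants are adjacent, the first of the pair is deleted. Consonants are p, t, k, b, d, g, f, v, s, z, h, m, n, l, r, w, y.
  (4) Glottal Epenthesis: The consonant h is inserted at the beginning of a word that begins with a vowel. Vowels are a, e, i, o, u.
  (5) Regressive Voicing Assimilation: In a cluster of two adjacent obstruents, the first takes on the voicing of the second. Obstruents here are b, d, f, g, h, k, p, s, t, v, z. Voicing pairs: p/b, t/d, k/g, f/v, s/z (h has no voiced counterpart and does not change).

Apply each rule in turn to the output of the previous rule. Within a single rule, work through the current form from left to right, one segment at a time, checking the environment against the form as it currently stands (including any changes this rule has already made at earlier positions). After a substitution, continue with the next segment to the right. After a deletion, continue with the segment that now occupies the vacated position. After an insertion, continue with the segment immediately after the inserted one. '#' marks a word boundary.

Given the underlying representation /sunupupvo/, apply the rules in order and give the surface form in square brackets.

[snbvo]

(1) Medial Vowel Deletion: [sunupupvo] → [snppvo]
(2) Stop Lenition: no change — [snppvo]
(3) Degemination: [snppvo] → [snpvo]
(4) Glottal Epenthesis: no change — [snpvo]
(5) Regressive Voicing Assimilation: [snpvo] → [snbvo]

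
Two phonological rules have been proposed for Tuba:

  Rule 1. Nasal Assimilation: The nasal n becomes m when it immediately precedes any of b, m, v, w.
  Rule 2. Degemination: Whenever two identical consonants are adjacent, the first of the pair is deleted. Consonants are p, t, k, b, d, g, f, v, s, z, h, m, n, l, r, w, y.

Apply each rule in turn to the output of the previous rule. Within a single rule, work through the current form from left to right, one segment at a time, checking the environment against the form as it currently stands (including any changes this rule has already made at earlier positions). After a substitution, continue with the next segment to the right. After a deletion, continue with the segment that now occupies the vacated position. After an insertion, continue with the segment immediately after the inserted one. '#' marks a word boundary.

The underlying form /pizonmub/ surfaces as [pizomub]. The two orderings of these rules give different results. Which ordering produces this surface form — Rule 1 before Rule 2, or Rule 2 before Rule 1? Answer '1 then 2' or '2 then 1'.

Order 1 then 2:
  1 Nasal Assimilation: [pizonmub] → [pizommub]
  2 Degemination: [pizommub] → [pizomub]
  result: [pizomub]
Order 2 then 1:
  2 Degemination: no change — [pizonmub]
  1 Nasal Assimilation: [pizonmub] → [pizommub]
  result: [pizommub]

1 then 2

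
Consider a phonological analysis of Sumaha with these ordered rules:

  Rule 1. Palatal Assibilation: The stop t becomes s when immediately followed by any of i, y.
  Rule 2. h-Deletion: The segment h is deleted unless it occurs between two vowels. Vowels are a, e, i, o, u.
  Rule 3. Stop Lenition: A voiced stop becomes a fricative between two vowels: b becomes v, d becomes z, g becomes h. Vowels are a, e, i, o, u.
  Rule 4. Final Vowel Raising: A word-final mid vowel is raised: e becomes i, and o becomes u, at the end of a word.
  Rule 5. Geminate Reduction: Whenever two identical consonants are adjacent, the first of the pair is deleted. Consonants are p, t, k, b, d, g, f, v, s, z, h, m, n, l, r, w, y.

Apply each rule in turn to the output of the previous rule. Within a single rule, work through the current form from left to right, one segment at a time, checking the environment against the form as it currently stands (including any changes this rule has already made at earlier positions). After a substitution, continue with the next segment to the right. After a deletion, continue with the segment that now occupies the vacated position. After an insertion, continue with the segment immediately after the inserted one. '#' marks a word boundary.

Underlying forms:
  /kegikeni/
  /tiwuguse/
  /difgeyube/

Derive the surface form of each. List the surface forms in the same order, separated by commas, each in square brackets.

[kehikeni], [siwuhusi], [difgeyuvi]

/kegikeni/:
  Rule 1 Palatal Assibilation: no change — [kegikeni]
  Rule 2 h-Deletion: no change — [kegikeni]
  Rule 3 Stop Lenition: [kegikeni] → [kehikeni]
  Rule 4 Final Vowel Raising: no change — [kehikeni]
  Rule 5 Geminate Reduction: no change — [kehikeni]
/tiwuguse/:
  Rule 1 Palatal Assibilation: [tiwuguse] → [siwuguse]
  Rule 2 h-Deletion: no change — [siwuguse]
  Rule 3 Stop Lenition: [siwuguse] → [siwuhuse]
  Rule 4 Final Vowel Raising: [siwuhuse] → [siwuhusi]
  Rule 5 Geminate Reduction: no change — [siwuhusi]
/difgeyube/:
  Rule 1 Palatal Assibilation: no change — [difgeyube]
  Rule 2 h-Deletion: no change — [difgeyube]
  Rule 3 Stop Lenition: [difgeyube] → [difgeyuve]
  Rule 4 Final Vowel Raising: [difgeyuve] → [difgeyuvi]
  Rule 5 Geminate Reduction: no change — [difgeyuvi]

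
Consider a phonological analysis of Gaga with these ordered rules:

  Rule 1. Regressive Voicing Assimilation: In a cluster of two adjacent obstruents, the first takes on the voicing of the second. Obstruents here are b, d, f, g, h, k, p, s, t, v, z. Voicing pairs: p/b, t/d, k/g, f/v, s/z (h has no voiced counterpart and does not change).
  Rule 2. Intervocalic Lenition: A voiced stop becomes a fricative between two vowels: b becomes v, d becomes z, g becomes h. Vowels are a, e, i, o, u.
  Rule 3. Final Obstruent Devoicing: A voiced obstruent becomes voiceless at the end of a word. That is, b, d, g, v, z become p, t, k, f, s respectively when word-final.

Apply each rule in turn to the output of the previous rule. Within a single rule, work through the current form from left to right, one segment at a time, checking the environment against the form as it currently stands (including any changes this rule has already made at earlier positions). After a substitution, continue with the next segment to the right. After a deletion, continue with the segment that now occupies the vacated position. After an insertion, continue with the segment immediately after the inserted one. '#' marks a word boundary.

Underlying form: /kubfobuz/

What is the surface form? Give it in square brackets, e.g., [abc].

[kupfovus]

Rule 1 Regressive Voicing Assimilation: [kubfobuz] → [kupfobuz]
Rule 2 Intervocalic Lenition: [kupfobuz] → [kupfovuz]
Rule 3 Final Obstruent Devoicing: [kupfovuz] → [kupfovus]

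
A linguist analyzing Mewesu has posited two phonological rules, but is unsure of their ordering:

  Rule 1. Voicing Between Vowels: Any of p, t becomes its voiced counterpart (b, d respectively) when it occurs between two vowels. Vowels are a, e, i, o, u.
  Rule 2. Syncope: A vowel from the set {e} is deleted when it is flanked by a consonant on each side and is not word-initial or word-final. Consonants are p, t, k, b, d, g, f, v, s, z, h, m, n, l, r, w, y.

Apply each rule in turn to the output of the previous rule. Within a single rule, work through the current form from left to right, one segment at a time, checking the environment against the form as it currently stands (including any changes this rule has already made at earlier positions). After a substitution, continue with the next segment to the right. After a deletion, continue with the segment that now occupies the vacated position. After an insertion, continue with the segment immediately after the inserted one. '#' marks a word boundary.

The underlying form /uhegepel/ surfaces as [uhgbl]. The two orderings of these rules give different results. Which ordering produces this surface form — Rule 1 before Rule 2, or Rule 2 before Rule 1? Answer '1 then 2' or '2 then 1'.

1 then 2

Order 1 then 2:
  1 Voicing Between Vowels: [uhegepel] → [uhegebel]
  2 Syncope: [uhegebel] → [uhgbl]
  result: [uhgbl]
Order 2 then 1:
  2 Syncope: [uhegepel] → [uhgpl]
  1 Voicing Between Vowels: no change — [uhgpl]
  result: [uhgpl]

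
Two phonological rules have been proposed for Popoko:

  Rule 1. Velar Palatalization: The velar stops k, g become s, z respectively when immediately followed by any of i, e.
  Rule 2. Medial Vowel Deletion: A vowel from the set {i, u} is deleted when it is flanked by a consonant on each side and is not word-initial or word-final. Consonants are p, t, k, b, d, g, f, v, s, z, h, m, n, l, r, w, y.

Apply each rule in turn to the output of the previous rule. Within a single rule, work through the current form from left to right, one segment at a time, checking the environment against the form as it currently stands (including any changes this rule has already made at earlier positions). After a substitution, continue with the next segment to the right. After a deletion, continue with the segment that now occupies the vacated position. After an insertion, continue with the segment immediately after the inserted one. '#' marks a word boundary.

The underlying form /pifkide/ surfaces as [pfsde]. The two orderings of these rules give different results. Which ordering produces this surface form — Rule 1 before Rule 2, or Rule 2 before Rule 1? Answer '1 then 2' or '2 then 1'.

1 then 2

Order 1 then 2:
  1 Velar Palatalization: [pifkide] → [pifside]
  2 Medial Vowel Deletion: [pifside] → [pfsde]
  result: [pfsde]
Order 2 then 1:
  2 Medial Vowel Deletion: [pifkide] → [pfkde]
  1 Velar Palatalization: no change — [pfkde]
  result: [pfkde]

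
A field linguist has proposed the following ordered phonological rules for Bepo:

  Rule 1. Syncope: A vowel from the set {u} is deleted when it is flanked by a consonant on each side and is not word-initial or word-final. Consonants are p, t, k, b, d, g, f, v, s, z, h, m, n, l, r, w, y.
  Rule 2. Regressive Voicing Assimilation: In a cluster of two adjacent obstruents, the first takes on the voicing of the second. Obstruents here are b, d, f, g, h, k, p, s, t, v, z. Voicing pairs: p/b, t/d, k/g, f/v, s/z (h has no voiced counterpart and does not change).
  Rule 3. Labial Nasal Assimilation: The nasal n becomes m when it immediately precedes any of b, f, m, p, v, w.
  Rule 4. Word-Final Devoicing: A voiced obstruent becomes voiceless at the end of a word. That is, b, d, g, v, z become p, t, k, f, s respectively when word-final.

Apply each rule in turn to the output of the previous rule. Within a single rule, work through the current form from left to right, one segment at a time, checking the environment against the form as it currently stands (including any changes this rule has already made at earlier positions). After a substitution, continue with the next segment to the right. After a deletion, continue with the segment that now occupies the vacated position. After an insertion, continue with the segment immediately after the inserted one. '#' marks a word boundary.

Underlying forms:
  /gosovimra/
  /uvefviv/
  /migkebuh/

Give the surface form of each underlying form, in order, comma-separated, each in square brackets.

/gosovimra/:
  Rule 1 Syncope: no change — [gosovimra]
  Rule 2 Regressive Voicing Assimilation: no change — [gosovimra]
  Rule 3 Labial Nasal Assimilation: no change — [gosovimra]
  Rule 4 Word-Final Devoicing: no change — [gosovimra]
/uvefviv/:
  Rule 1 Syncope: no change — [uvefviv]
  Rule 2 Regressive Voicing Assimilation: [uvefviv] → [uvevviv]
  Rule 3 Labial Nasal Assimilation: no change — [uvevviv]
  Rule 4 Word-Final Devoicing: [uvevviv] → [uvevvif]
/migkebuh/:
  Rule 1 Syncope: [migkebuh] → [migkebh]
  Rule 2 Regressive Voicing Assimilation: [migkebh] → [mikkeph]
  Rule 3 Labial Nasal Assimilation: no change — [mikkeph]
  Rule 4 Word-Final Devoicing: no change — [mikkeph]

[gosovimra], [uvevvif], [mikkeph]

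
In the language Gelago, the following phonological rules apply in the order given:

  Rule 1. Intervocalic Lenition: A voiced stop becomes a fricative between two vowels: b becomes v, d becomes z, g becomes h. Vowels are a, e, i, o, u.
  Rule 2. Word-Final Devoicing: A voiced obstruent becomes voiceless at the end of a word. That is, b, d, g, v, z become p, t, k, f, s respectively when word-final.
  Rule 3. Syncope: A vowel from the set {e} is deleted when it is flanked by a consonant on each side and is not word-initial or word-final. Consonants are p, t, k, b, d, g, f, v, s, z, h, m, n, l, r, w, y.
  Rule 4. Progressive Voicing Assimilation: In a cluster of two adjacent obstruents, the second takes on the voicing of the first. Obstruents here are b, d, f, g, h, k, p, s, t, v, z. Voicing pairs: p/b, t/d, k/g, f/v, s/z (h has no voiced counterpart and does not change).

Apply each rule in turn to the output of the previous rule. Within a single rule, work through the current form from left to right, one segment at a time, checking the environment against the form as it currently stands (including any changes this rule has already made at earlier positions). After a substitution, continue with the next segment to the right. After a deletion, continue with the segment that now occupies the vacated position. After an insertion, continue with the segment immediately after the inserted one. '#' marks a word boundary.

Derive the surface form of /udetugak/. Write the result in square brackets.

Rule 1 Intervocalic Lenition: [udetugak] → [uzetuhak]
Rule 2 Word-Final Devoicing: no change — [uzetuhak]
Rule 3 Syncope: [uzetuhak] → [uztuhak]
Rule 4 Progressive Voicing Assimilation: [uztuhak] → [uzduhak]

[uzduhak]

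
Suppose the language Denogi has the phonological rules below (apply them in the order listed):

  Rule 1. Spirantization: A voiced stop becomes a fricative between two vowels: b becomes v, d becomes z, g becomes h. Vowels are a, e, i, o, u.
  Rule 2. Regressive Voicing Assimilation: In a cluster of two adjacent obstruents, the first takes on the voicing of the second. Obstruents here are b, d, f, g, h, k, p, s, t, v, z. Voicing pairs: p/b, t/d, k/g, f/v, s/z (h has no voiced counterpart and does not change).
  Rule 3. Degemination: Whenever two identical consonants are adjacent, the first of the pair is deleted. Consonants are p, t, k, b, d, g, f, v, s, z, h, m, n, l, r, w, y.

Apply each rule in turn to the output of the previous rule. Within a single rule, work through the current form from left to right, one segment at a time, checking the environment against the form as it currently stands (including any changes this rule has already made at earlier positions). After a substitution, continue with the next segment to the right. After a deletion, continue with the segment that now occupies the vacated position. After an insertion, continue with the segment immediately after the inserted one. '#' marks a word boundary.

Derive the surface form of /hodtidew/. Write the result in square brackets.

[hotizew]

Rule 1 Spirantization: [hodtidew] → [hodtizew]
Rule 2 Regressive Voicing Assimilation: [hodtizew] → [hottizew]
Rule 3 Degemination: [hottizew] → [hotizew]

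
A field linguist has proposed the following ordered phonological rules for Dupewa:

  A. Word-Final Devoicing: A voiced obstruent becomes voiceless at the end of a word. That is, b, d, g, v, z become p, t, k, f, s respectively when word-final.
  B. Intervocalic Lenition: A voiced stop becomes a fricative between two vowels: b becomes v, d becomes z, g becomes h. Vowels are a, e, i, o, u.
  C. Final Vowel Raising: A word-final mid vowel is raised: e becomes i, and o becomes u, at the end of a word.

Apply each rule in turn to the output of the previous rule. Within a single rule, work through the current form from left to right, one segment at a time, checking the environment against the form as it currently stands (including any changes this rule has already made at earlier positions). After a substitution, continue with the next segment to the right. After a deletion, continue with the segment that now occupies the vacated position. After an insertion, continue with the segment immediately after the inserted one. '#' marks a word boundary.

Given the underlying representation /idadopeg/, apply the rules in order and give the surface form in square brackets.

A Word-Final Devoicing: [idadopeg] → [idadopek]
B Intervocalic Lenition: [idadopek] → [izazopek]
C Final Vowel Raising: no change — [izazopek]

[izazopek]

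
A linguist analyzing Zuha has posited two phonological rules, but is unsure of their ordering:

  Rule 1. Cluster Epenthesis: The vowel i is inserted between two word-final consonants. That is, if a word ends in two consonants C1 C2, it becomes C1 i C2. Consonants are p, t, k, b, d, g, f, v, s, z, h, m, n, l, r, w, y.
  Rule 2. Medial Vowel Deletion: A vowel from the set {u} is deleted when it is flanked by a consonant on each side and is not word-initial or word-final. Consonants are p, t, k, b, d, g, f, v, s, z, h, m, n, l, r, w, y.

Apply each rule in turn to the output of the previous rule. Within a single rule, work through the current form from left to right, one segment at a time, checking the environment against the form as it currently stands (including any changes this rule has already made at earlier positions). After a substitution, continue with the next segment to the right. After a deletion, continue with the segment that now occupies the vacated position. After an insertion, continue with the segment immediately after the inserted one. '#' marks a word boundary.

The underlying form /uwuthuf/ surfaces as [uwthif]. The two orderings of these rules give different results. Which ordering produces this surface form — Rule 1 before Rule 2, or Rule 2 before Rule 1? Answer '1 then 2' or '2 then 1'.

Order 1 then 2:
  1 Cluster Epenthesis: no change — [uwuthuf]
  2 Medial Vowel Deletion: [uwuthuf] → [uwthf]
  result: [uwthf]
Order 2 then 1:
  2 Medial Vowel Deletion: [uwuthuf] → [uwthf]
  1 Cluster Epenthesis: [uwthf] → [uwthif]
  result: [uwthif]

2 then 1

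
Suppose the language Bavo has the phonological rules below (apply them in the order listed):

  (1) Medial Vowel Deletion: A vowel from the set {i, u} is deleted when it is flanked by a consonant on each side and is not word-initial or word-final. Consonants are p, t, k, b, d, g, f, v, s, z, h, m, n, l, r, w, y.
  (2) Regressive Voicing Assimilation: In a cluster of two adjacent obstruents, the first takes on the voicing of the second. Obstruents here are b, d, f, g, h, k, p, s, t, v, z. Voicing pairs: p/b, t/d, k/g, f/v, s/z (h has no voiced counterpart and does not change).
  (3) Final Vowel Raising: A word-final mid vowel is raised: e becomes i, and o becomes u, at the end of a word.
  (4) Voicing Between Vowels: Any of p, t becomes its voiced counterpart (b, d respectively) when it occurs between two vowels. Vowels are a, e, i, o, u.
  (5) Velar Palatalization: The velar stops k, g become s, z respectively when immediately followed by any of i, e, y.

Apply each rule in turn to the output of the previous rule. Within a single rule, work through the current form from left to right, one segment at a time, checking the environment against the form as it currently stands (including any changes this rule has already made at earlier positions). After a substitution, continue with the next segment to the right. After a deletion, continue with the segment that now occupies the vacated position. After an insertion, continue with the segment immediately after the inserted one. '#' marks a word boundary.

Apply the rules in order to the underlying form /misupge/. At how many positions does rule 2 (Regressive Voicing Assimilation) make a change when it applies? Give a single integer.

1

(1) Medial Vowel Deletion: [misupge] → [mspge]
(2) Regressive Voicing Assimilation: [mspge] → [msbge]
(3) Final Vowel Raising: [msbge] → [msbgi]
(4) Voicing Between Vowels: no change — [msbgi]
(5) Velar Palatalization: [msbgi] → [msbzi]
Rule 2 changed 1 position(s).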